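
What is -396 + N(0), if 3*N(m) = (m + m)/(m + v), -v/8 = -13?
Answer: -396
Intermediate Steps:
v = 104 (v = -8*(-13) = 104)
N(m) = 2*m/(3*(104 + m)) (N(m) = ((m + m)/(m + 104))/3 = ((2*m)/(104 + m))/3 = (2*m/(104 + m))/3 = 2*m/(3*(104 + m)))
-396 + N(0) = -396 + (⅔)*0/(104 + 0) = -396 + (⅔)*0/104 = -396 + (⅔)*0*(1/104) = -396 + 0 = -396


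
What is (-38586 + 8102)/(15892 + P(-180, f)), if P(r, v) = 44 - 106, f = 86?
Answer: -15242/7915 ≈ -1.9257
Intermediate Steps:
P(r, v) = -62
(-38586 + 8102)/(15892 + P(-180, f)) = (-38586 + 8102)/(15892 - 62) = -30484/15830 = -30484*1/15830 = -15242/7915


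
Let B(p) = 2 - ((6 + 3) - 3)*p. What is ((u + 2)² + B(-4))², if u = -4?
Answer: 900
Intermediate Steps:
B(p) = 2 - 6*p (B(p) = 2 - (9 - 3)*p = 2 - 6*p)
((u + 2)² + B(-4))² = ((-4 + 2)² + (2 - 6*(-4)))² = ((-2)² + (2 + 24))² = (4 + 26)² = 30² = 900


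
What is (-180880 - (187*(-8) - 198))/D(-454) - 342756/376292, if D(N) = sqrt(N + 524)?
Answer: -85689/94073 - 12799*sqrt(70)/5 ≈ -21418.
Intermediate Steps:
D(N) = sqrt(524 + N)
(-180880 - (187*(-8) - 198))/D(-454) - 342756/376292 = (-180880 - (187*(-8) - 198))/(sqrt(524 - 454)) - 342756/376292 = (-180880 - (-1496 - 198))/(sqrt(70)) - 342756*1/376292 = (-180880 - 1*(-1694))*(sqrt(70)/70) - 85689/94073 = (-180880 + 1694)*(sqrt(70)/70) - 85689/94073 = -12799*sqrt(70)/5 - 85689/94073 = -85689/94073 - 12799*sqrt(70)/5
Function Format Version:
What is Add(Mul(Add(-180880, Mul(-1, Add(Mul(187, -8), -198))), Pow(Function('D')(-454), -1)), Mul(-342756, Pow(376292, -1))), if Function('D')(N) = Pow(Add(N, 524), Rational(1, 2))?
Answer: Add(Rational(-85689, 94073), Mul(Rational(-12799, 5), Pow(70, Rational(1, 2)))) ≈ -21418.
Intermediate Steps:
Function('D')(N) = Pow(Add(524, N), Rational(1, 2))
Add(Mul(Add(-180880, Mul(-1, Add(Mul(187, -8), -198))), Pow(Function('D')(-454), -1)), Mul(-342756, Pow(376292, -1))) = Add(Mul(Add(-180880, Mul(-1, Add(Mul(187, -8), -198))), Pow(Pow(Add(524, -454), Rational(1, 2)), -1)), Mul(-342756, Pow(376292, -1))) = Add(Mul(Add(-180880, Mul(-1, Add(-1496, -198))), Pow(Pow(70, Rational(1, 2)), -1)), Mul(-342756, Rational(1, 376292))) = Add(Mul(Add(-180880, Mul(-1, -1694)), Mul(Rational(1, 70), Pow(70, Rational(1, 2)))), Rational(-85689, 94073)) = Add(Mul(Add(-180880, 1694), Mul(Rational(1, 70), Pow(70, Rational(1, 2)))), Rational(-85689, 94073)) = Add(Mul(-179186, Mul(Rational(1, 70), Pow(70, Rational(1, 2)))), Rational(-85689, 94073)) = Add(Mul(Rational(-12799, 5), Pow(70, Rational(1, 2))), Rational(-85689, 94073)) = Add(Rational(-85689, 94073), Mul(Rational(-12799, 5), Pow(70, Rational(1, 2))))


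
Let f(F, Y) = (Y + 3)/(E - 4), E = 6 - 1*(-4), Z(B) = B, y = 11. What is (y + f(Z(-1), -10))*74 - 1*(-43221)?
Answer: 131846/3 ≈ 43949.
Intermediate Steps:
E = 10 (E = 6 + 4 = 10)
f(F, Y) = ½ + Y/6 (f(F, Y) = (Y + 3)/(10 - 4) = (3 + Y)/6 = (3 + Y)*(⅙) = ½ + Y/6)
(y + f(Z(-1), -10))*74 - 1*(-43221) = (11 + (½ + (⅙)*(-10)))*74 - 1*(-43221) = (11 + (½ - 5/3))*74 + 43221 = (11 - 7/6)*74 + 43221 = (59/6)*74 + 43221 = 2183/3 + 43221 = 131846/3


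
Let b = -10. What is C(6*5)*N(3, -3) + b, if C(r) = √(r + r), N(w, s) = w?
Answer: -10 + 6*√15 ≈ 13.238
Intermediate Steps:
C(r) = √2*√r (C(r) = √(2*r) = √2*√r)
C(6*5)*N(3, -3) + b = (√2*√(6*5))*3 - 10 = (√2*√30)*3 - 10 = (2*√15)*3 - 10 = 6*√15 - 10 = -10 + 6*√15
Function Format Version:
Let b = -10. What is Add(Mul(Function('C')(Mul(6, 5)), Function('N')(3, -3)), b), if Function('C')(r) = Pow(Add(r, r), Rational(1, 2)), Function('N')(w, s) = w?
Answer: Add(-10, Mul(6, Pow(15, Rational(1, 2)))) ≈ 13.238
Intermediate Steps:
Function('C')(r) = Mul(Pow(2, Rational(1, 2)), Pow(r, Rational(1, 2))) (Function('C')(r) = Pow(Mul(2, r), Rational(1, 2)) = Mul(Pow(2, Rational(1, 2)), Pow(r, Rational(1, 2))))
Add(Mul(Function('C')(Mul(6, 5)), Function('N')(3, -3)), b) = Add(Mul(Mul(Pow(2, Rational(1, 2)), Pow(Mul(6, 5), Rational(1, 2))), 3), -10) = Add(Mul(Mul(Pow(2, Rational(1, 2)), Pow(30, Rational(1, 2))), 3), -10) = Add(Mul(Mul(2, Pow(15, Rational(1, 2))), 3), -10) = Add(Mul(6, Pow(15, Rational(1, 2))), -10) = Add(-10, Mul(6, Pow(15, Rational(1, 2))))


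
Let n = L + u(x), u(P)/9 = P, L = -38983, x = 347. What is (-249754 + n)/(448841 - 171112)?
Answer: -285614/277729 ≈ -1.0284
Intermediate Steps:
u(P) = 9*P
n = -35860 (n = -38983 + 9*347 = -38983 + 3123 = -35860)
(-249754 + n)/(448841 - 171112) = (-249754 - 35860)/(448841 - 171112) = -285614/277729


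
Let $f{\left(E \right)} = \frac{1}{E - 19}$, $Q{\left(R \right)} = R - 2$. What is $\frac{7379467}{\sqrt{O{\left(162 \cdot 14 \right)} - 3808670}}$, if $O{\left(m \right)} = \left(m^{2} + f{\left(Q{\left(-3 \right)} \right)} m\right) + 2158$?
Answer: $\frac{7379467 \sqrt{5348870}}{2674435} \approx 6381.5$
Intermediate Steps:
$Q{\left(R \right)} = -2 + R$ ($Q{\left(R \right)} = R - 2 = -2 + R$)
$f{\left(E \right)} = \frac{1}{-19 + E}$
$O{\left(m \right)} = 2158 + m^{2} - \frac{m}{24}$ ($O{\left(m \right)} = \left(m^{2} + \frac{m}{-19 - 5}\right) + 2158 = \left(m^{2} + \frac{m}{-24}\right) + 2158 = \left(m^{2} - \frac{m}{24}\right) + 2158 = 2158 + m^{2} - \frac{m}{24}$)
$\frac{7379467}{\sqrt{O{\left(162 \cdot 14 \right)} - 3808670}} = \frac{7379467}{\sqrt{\left(2158 + \left(162 \cdot 14\right)^{2} - \frac{162 \cdot 14}{24}\right) - 3808670}} = \frac{7379467}{\sqrt{\left(2158 + 2268^{2} - \frac{189}{2}\right) - 3808670}} = \frac{7379467}{\sqrt{\left(2158 + 5143824 - \frac{189}{2}\right) - 3808670}} = \frac{7379467}{\sqrt{\frac{10291775}{2} - 3808670}} = \frac{7379467}{\sqrt{\frac{2674435}{2}}} = \frac{7379467}{\frac{1}{2} \sqrt{5348870}} = 7379467 \frac{\sqrt{5348870}}{2674435} = \frac{7379467 \sqrt{5348870}}{2674435}$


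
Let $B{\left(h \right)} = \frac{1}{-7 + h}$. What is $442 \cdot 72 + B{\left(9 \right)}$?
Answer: $\frac{63649}{2} \approx 31825.0$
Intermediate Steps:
$442 \cdot 72 + B{\left(9 \right)} = 442 \cdot 72 + \frac{1}{-7 + 9} = 31824 + \frac{1}{2} = \frac{63649}{2}$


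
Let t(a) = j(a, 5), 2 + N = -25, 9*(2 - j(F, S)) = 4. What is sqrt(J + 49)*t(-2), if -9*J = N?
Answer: 28*sqrt(13)/9 ≈ 11.217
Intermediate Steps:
j(F, S) = 14/9 (j(F, S) = 2 - 1/9*4 = 2 - 4/9 = 14/9)
N = -27 (N = -2 - 25 = -27)
t(a) = 14/9
J = 3 (J = -1/9*(-27) = 3)
sqrt(J + 49)*t(-2) = sqrt(3 + 49)*(14/9) = sqrt(52)*(14/9) = (2*sqrt(13))*(14/9) = 28*sqrt(13)/9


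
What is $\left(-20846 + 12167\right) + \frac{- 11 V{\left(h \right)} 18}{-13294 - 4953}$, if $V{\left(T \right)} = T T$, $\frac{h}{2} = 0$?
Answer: $-8679$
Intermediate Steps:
$h = 0$ ($h = 2 \cdot 0 = 0$)
$V{\left(T \right)} = T^{2}$
$\left(-20846 + 12167\right) + \frac{- 11 V{\left(h \right)} 18}{-13294 - 4953} = \left(-20846 + 12167\right) + \frac{- 11 \cdot 0^{2} \cdot 18}{-13294 - 4953} = -8679 + \frac{\left(-11\right) 0 \cdot 18}{-13294 - 4953} = -8679 + \frac{0 \cdot 18}{-18247} = -8679 + 0 \left(- \frac{1}{18247}\right) = -8679 + 0 = -8679$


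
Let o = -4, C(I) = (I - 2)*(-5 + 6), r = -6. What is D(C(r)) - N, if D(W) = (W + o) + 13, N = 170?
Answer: -169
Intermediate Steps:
C(I) = -2 + I (C(I) = (-2 + I)*1 = -2 + I)
D(W) = 9 + W (D(W) = (W - 4) + 13 = (-4 + W) + 13 = 9 + W)
D(C(r)) - N = (9 + (-2 - 6)) - 1*170 = (9 - 8) - 170 = 1 - 170 = -169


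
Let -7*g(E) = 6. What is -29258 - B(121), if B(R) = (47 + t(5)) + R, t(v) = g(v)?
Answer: -205976/7 ≈ -29425.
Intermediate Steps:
g(E) = -6/7 (g(E) = -⅐*6 = -6/7)
t(v) = -6/7
B(R) = 323/7 + R (B(R) = (47 - 6/7) + R = 323/7 + R)
-29258 - B(121) = -29258 - (323/7 + 121) = -29258 - 1*1170/7 = -29258 - 1170/7 = -205976/7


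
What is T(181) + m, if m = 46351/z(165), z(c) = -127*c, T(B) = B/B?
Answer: -25396/20955 ≈ -1.2119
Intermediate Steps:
T(B) = 1
m = -46351/20955 (m = 46351/((-127*165)) = 46351/(-20955) = 46351*(-1/20955) = -46351/20955 ≈ -2.2119)
T(181) + m = 1 - 46351/20955 = -25396/20955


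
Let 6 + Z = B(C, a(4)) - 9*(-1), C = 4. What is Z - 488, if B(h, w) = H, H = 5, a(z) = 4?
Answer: -480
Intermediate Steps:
B(h, w) = 5
Z = 8 (Z = -6 + (5 - 9*(-1)) = -6 + (5 + 9) = -6 + 14 = 8)
Z - 488 = 8 - 488 = -480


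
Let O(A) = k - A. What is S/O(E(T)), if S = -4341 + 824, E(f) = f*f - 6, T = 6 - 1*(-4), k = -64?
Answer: 3517/158 ≈ 22.259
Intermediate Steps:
T = 10 (T = 6 + 4 = 10)
E(f) = -6 + f² (E(f) = f² - 6 = -6 + f²)
S = -3517
O(A) = -64 - A
S/O(E(T)) = -3517/(-64 - (-6 + 10²)) = -3517/(-64 - (-6 + 100)) = -3517/(-64 - 1*94) = -3517/(-64 - 94) = -3517/(-158) = -3517*(-1/158) = 3517/158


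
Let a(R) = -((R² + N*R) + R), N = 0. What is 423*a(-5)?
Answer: -8460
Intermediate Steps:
a(R) = -R - R² (a(R) = -((R² + 0*R) + R) = -((R² + 0) + R) = -(R² + R) = -(R + R²) = -R - R²)
423*a(-5) = 423*(-1*(-5)*(1 - 5)) = 423*(-1*(-5)*(-4)) = 423*(-20) = -8460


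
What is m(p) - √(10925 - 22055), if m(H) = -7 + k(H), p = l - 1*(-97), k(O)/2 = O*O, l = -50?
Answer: 4411 - I*√11130 ≈ 4411.0 - 105.5*I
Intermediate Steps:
k(O) = 2*O² (k(O) = 2*(O*O) = 2*O²)
p = 47 (p = -50 - 1*(-97) = -50 + 97 = 47)
m(H) = -7 + 2*H²
m(p) - √(10925 - 22055) = (-7 + 2*47²) - √(10925 - 22055) = (-7 + 2*2209) - √(-11130) = (-7 + 4418) - I*√11130 = 4411 - I*√11130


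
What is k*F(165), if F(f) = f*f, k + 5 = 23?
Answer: 490050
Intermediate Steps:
k = 18 (k = -5 + 23 = 18)
F(f) = f²
k*F(165) = 18*165² = 18*27225 = 490050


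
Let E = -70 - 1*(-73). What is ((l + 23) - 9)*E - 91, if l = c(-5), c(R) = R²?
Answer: 26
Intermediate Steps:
l = 25 (l = (-5)² = 25)
E = 3 (E = -70 + 73 = 3)
((l + 23) - 9)*E - 91 = ((25 + 23) - 9)*3 - 91 = (48 - 9)*3 - 91 = 39*3 - 91 = 117 - 91 = 26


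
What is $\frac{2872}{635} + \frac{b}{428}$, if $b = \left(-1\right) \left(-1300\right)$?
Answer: $\frac{513679}{67945} \approx 7.5602$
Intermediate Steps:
$b = 1300$
$\frac{2872}{635} + \frac{b}{428} = \frac{2872}{635} + \frac{1300}{428} = 2872 \cdot \frac{1}{635} + 1300 \cdot \frac{1}{428} = \frac{2872}{635} + \frac{325}{107} = \frac{513679}{67945}$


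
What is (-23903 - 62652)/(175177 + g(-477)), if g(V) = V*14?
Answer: -86555/168499 ≈ -0.51368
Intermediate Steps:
g(V) = 14*V
(-23903 - 62652)/(175177 + g(-477)) = (-23903 - 62652)/(175177 + 14*(-477)) = -86555/(175177 - 6678) = -86555/168499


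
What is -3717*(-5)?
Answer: 18585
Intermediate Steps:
-3717*(-5) = -413*(-45) = 18585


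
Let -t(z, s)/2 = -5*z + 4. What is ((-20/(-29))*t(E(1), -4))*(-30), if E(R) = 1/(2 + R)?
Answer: 2800/29 ≈ 96.552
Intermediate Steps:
t(z, s) = -8 + 10*z (t(z, s) = -2*(-5*z + 4) = -2*(4 - 5*z) = -8 + 10*z)
((-20/(-29))*t(E(1), -4))*(-30) = ((-20/(-29))*(-8 + 10/(2 + 1)))*(-30) = ((-20*(-1/29))*(-8 + 10/3))*(-30) = (20*(-8 + 10*(⅓))/29)*(-30) = (20*(-8 + 10/3)/29)*(-30) = ((20/29)*(-14/3))*(-30) = -280/87*(-30) = 2800/29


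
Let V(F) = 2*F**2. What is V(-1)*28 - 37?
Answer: 19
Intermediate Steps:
V(-1)*28 - 37 = (2*(-1)**2)*28 - 37 = (2*1)*28 - 37 = 2*28 - 37 = 56 - 37 = 19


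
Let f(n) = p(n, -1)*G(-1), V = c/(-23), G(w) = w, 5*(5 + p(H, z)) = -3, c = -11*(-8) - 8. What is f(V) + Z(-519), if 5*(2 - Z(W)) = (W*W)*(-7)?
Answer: 377113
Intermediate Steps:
c = 80 (c = 88 - 8 = 80)
p(H, z) = -28/5 (p(H, z) = -5 + (1/5)*(-3) = -5 - 3/5 = -28/5)
Z(W) = 2 + 7*W**2/5 (Z(W) = 2 - W*W*(-7)/5 = 2 - W**2*(-7)/5 = 2 - (-7)*W**2/5 = 2 + 7*W**2/5)
V = -80/23 (V = 80/(-23) = 80*(-1/23) = -80/23 ≈ -3.4783)
f(n) = 28/5 (f(n) = -28/5*(-1) = 28/5)
f(V) + Z(-519) = 28/5 + (2 + (7/5)*(-519)**2) = 28/5 + (2 + (7/5)*269361) = 28/5 + (2 + 1885527/5) = 28/5 + 1885537/5 = 377113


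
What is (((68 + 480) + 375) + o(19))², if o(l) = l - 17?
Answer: 855625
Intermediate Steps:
o(l) = -17 + l
(((68 + 480) + 375) + o(19))² = (((68 + 480) + 375) + (-17 + 19))² = ((548 + 375) + 2)² = (923 + 2)² = 925² = 855625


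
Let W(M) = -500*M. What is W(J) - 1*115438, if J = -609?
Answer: 189062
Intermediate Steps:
W(J) - 1*115438 = -500*(-609) - 1*115438 = 304500 - 115438 = 189062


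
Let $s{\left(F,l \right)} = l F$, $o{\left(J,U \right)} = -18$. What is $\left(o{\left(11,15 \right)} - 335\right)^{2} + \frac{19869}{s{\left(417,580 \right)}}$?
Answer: $\frac{10045984203}{80620} \approx 1.2461 \cdot 10^{5}$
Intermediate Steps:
$s{\left(F,l \right)} = F l$
$\left(o{\left(11,15 \right)} - 335\right)^{2} + \frac{19869}{s{\left(417,580 \right)}} = \left(-18 - 335\right)^{2} + \frac{19869}{417 \cdot 580} = \left(-353\right)^{2} + \frac{19869}{241860} = 124609 + 19869 \cdot \frac{1}{241860} = 124609 + \frac{6623}{80620} = \frac{10045984203}{80620}$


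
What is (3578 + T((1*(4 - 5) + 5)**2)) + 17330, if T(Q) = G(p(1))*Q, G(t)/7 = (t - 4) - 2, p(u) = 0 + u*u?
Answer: 20348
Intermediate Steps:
p(u) = u**2 (p(u) = 0 + u**2 = u**2)
G(t) = -42 + 7*t (G(t) = 7*((t - 4) - 2) = 7*((-4 + t) - 2) = 7*(-6 + t) = -42 + 7*t)
T(Q) = -35*Q (T(Q) = (-42 + 7*1**2)*Q = (-42 + 7*1)*Q = (-42 + 7)*Q = -35*Q)
(3578 + T((1*(4 - 5) + 5)**2)) + 17330 = (3578 - 35*(1*(4 - 5) + 5)**2) + 17330 = (3578 - 35*(1*(-1) + 5)**2) + 17330 = (3578 - 35*(-1 + 5)**2) + 17330 = (3578 - 35*4**2) + 17330 = (3578 - 35*16) + 17330 = (3578 - 560) + 17330 = 3018 + 17330 = 20348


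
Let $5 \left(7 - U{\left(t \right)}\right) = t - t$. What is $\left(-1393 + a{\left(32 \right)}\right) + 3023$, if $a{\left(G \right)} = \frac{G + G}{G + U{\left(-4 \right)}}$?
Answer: $\frac{63634}{39} \approx 1631.6$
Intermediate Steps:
$U{\left(t \right)} = 7$ ($U{\left(t \right)} = 7 - \frac{t - t}{5} = 7 - 0 = 7 + 0 = 7$)
$a{\left(G \right)} = \frac{2 G}{7 + G}$ ($a{\left(G \right)} = \frac{G + G}{G + 7} = \frac{2 G}{7 + G}$)
$\left(-1393 + a{\left(32 \right)}\right) + 3023 = \left(-1393 + 2 \cdot 32 \frac{1}{7 + 32}\right) + 3023 = \left(-1393 + 2 \cdot 32 \cdot \frac{1}{39}\right) + 3023 = \left(-1393 + \frac{64}{39}\right) + 3023 = - \frac{54263}{39} + 3023 = \frac{63634}{39}$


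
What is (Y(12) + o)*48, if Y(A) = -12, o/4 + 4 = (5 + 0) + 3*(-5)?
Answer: -3264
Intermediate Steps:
o = -56 (o = -16 + 4*((5 + 0) + 3*(-5)) = -16 + 4*(5 - 15) = -16 + 4*(-10) = -16 - 40 = -56)
(Y(12) + o)*48 = (-12 - 56)*48 = -68*48 = -3264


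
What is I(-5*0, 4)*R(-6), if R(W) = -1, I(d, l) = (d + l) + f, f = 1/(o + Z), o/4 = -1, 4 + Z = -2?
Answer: -39/10 ≈ -3.9000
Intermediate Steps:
Z = -6 (Z = -4 - 2 = -6)
o = -4 (o = 4*(-1) = -4)
f = -1/10 (f = 1/(-4 - 6) = 1/(-10) = -1/10 ≈ -0.10000)
I(d, l) = -1/10 + d + l (I(d, l) = (d + l) - 1/10 = -1/10 + d + l)
I(-5*0, 4)*R(-6) = (-1/10 - 5*0 + 4)*(-1) = (-1/10 + 0 + 4)*(-1) = (39/10)*(-1) = -39/10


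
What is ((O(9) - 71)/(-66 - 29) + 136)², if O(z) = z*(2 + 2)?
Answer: 6713281/361 ≈ 18596.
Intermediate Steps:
O(z) = 4*z (O(z) = z*4 = 4*z)
((O(9) - 71)/(-66 - 29) + 136)² = ((4*9 - 71)/(-66 - 29) + 136)² = ((36 - 71)/(-95) + 136)² = (-35*(-1/95) + 136)² = (7/19 + 136)² = (2591/19)² = 6713281/361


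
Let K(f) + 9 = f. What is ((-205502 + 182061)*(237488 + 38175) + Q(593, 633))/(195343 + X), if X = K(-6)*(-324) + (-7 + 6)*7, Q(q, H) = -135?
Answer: -3230908259/100098 ≈ -32277.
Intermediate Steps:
K(f) = -9 + f
X = 4853 (X = (-9 - 6)*(-324) + (-7 + 6)*7 = -15*(-324) - 1*7 = 4860 - 7 = 4853)
((-205502 + 182061)*(237488 + 38175) + Q(593, 633))/(195343 + X) = ((-205502 + 182061)*(237488 + 38175) - 135)/(195343 + 4853) = (-23441*275663 - 135)/200196 = (-6461816383 - 135)*(1/200196) = -6461816518*1/200196 = -3230908259/100098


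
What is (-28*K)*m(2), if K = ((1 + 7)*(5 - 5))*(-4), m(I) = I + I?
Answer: 0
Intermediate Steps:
m(I) = 2*I
K = 0 (K = (8*0)*(-4) = 0*(-4) = 0)
(-28*K)*m(2) = (-28*0)*(2*2) = 0*4 = 0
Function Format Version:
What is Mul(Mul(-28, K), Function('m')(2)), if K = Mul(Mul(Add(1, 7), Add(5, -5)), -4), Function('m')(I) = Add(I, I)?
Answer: 0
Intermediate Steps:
Function('m')(I) = Mul(2, I)
K = 0 (K = Mul(Mul(8, 0), -4) = Mul(0, -4) = 0)
Mul(Mul(-28, K), Function('m')(2)) = Mul(Mul(-28, 0), Mul(2, 2)) = Mul(0, 4) = 0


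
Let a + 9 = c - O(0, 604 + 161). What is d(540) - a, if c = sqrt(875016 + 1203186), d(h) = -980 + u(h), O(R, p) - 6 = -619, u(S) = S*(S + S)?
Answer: 581616 - sqrt(2078202) ≈ 5.8017e+5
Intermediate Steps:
u(S) = 2*S**2 (u(S) = S*(2*S) = 2*S**2)
O(R, p) = -613 (O(R, p) = 6 - 619 = -613)
d(h) = -980 + 2*h**2
c = sqrt(2078202) ≈ 1441.6
a = 604 + sqrt(2078202) (a = -9 + (sqrt(2078202) - 1*(-613)) = -9 + (sqrt(2078202) + 613) = -9 + (613 + sqrt(2078202)) = 604 + sqrt(2078202) ≈ 2045.6)
d(540) - a = (-980 + 2*540**2) - (604 + sqrt(2078202)) = (-980 + 2*291600) + (-604 - sqrt(2078202)) = (-980 + 583200) + (-604 - sqrt(2078202)) = 582220 + (-604 - sqrt(2078202)) = 581616 - sqrt(2078202)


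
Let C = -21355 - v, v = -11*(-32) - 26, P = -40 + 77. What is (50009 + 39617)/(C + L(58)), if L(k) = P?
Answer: -44813/10822 ≈ -4.1409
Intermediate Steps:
P = 37
L(k) = 37
v = 326 (v = 352 - 26 = 326)
C = -21681 (C = -21355 - 1*326 = -21355 - 326 = -21681)
(50009 + 39617)/(C + L(58)) = (50009 + 39617)/(-21681 + 37) = 89626/(-21644) = 89626*(-1/21644) = -44813/10822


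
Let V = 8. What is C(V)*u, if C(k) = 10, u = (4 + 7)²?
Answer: 1210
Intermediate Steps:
u = 121 (u = 11² = 121)
C(V)*u = 10*121 = 1210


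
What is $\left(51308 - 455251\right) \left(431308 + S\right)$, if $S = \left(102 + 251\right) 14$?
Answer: $-176220133750$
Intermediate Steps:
$S = 4942$ ($S = 353 \cdot 14 = 4942$)
$\left(51308 - 455251\right) \left(431308 + S\right) = \left(51308 - 455251\right) \left(431308 + 4942\right) = \left(-403943\right) 436250 = -176220133750$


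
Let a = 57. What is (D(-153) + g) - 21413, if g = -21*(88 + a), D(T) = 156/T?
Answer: -1247410/51 ≈ -24459.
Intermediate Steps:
g = -3045 (g = -21*(88 + 57) = -21*145 = -3045)
(D(-153) + g) - 21413 = (156/(-153) - 3045) - 21413 = (156*(-1/153) - 3045) - 21413 = (-52/51 - 3045) - 21413 = -155347/51 - 21413 = -1247410/51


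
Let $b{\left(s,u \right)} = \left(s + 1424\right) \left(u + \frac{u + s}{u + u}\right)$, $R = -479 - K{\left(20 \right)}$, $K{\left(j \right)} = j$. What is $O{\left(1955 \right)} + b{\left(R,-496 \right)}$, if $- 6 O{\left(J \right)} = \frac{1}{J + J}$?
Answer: $- \frac{2663937104873}{5818080} \approx -4.5787 \cdot 10^{5}$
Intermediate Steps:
$R = -499$ ($R = -479 - 20 = -499$)
$b{\left(s,u \right)} = \left(1424 + s\right) \left(u + \frac{s + u}{2 u}\right)$
$O{\left(J \right)} = - \frac{1}{12 J}$ ($O{\left(J \right)} = - \frac{1}{6 \left(J + J\right)} = - \frac{1}{6 \cdot 2 J} = - \frac{\frac{1}{2} \frac{1}{J}}{6} = - \frac{1}{12 J}$)
$O{\left(1955 \right)} + b{\left(R,-496 \right)} = - \frac{1}{12 \cdot 1955} + \frac{\left(-499\right)^{2} + 1424 \left(-499\right) - 496 \left(1424 - 499 + 2848 \left(-496\right) + 2 \left(-499\right) \left(-496\right)\right)}{2 \left(-496\right)} = \left(- \frac{1}{12}\right) \frac{1}{1955} + \frac{1}{2} \left(- \frac{1}{496}\right) \left(249001 - 710576 - 496 \left(1424 - 499 - 1412608 + 495008\right)\right) = - \frac{1}{23460} + \frac{1}{2} \left(- \frac{1}{496}\right) \left(249001 - 710576 - -454670800\right) = - \frac{1}{23460} + \frac{1}{2} \left(- \frac{1}{496}\right) \left(249001 - 710576 + 454670800\right) = - \frac{1}{23460} + \frac{1}{2} \left(- \frac{1}{496}\right) 454209225 = - \frac{1}{23460} - \frac{454209225}{992} = - \frac{2663937104873}{5818080}$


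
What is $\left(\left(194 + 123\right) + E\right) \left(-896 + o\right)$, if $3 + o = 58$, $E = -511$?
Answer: $163154$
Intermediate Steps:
$o = 55$ ($o = -3 + 58 = 55$)
$\left(\left(194 + 123\right) + E\right) \left(-896 + o\right) = \left(\left(194 + 123\right) - 511\right) \left(-896 + 55\right) = \left(317 - 511\right) \left(-841\right) = \left(-194\right) \left(-841\right) = 163154$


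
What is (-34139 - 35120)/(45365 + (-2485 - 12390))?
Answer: -69259/30490 ≈ -2.2715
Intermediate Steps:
(-34139 - 35120)/(45365 + (-2485 - 12390)) = -69259/(45365 - 14875) = -69259/30490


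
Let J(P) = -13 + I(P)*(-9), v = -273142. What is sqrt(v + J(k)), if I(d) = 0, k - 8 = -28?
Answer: I*sqrt(273155) ≈ 522.64*I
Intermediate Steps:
k = -20 (k = 8 - 28 = -20)
J(P) = -13 (J(P) = -13 + 0*(-9) = -13 + 0 = -13)
sqrt(v + J(k)) = sqrt(-273142 - 13) = sqrt(-273155) = I*sqrt(273155)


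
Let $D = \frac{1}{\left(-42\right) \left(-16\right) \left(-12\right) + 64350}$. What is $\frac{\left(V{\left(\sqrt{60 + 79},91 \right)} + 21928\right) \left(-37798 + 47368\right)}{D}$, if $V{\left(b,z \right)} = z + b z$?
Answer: $11860688923380 + 49017788820 \sqrt{139} \approx 1.2439 \cdot 10^{13}$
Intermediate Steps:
$D = \frac{1}{56286}$ ($D = \frac{1}{672 \left(-12\right) + 64350} = \frac{1}{-8064 + 64350} = \frac{1}{56286} \approx 1.7766 \cdot 10^{-5}$)
$\frac{\left(V{\left(\sqrt{60 + 79},91 \right)} + 21928\right) \left(-37798 + 47368\right)}{D} = \left(91 \left(1 + \sqrt{60 + 79}\right) + 21928\right) \left(-37798 + 47368\right) \frac{1}{\frac{1}{56286}} = \left(91 \left(1 + \sqrt{139}\right) + 21928\right) 9570 \cdot 56286 = \left(\left(91 + 91 \sqrt{139}\right) + 21928\right) 9570 \cdot 56286 = \left(22019 + 91 \sqrt{139}\right) 9570 \cdot 56286 = \left(210721830 + 870870 \sqrt{139}\right) 56286 = 11860688923380 + 49017788820 \sqrt{139}$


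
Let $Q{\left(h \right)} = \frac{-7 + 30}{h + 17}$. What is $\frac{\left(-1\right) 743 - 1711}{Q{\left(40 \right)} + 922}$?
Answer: $- \frac{139878}{52577} \approx -2.6604$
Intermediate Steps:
$Q{\left(h \right)} = \frac{23}{17 + h}$
$\frac{\left(-1\right) 743 - 1711}{Q{\left(40 \right)} + 922} = \frac{\left(-1\right) 743 - 1711}{\frac{23}{17 + 40} + 922} = \frac{-743 - 1711}{\frac{23}{57} + 922} = - \frac{2454}{23 \cdot \frac{1}{57} + 922} = - \frac{2454}{\frac{23}{57} + 922} = - \frac{2454}{\frac{52577}{57}} = \left(-2454\right) \frac{57}{52577} = - \frac{139878}{52577}$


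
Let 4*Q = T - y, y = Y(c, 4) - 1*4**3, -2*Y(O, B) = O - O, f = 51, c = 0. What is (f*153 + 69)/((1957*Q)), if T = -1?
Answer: 10496/41097 ≈ 0.25540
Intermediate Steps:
Y(O, B) = 0 (Y(O, B) = -(O - O)/2 = -1/2*0 = 0)
y = -64 (y = 0 - 1*4**3 = 0 - 1*64 = 0 - 64 = -64)
Q = 63/4 (Q = (-1 - 1*(-64))/4 = (-1 + 64)/4 = (1/4)*63 = 63/4 ≈ 15.750)
(f*153 + 69)/((1957*Q)) = (51*153 + 69)/((1957*(63/4))) = (7803 + 69)/(123291/4) = 7872*(4/123291) = 10496/41097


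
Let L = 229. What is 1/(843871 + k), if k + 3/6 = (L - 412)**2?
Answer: 2/1754719 ≈ 1.1398e-6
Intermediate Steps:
k = 66977/2 (k = -1/2 + (229 - 412)**2 = -1/2 + (-183)**2 = -1/2 + 33489 = 66977/2 ≈ 33489.)
1/(843871 + k) = 1/(843871 + 66977/2) = 1/(1754719/2) = 2/1754719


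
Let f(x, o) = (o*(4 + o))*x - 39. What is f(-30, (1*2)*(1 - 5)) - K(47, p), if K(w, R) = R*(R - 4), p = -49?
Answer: -3596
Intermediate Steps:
K(w, R) = R*(-4 + R)
f(x, o) = -39 + o*x*(4 + o) (f(x, o) = o*x*(4 + o) - 39 = -39 + o*x*(4 + o))
f(-30, (1*2)*(1 - 5)) - K(47, p) = (-39 - 30*4*(1 - 5)² + 4*((1*2)*(1 - 5))*(-30)) - (-49)*(-4 - 49) = (-39 - 30*(2*(-4))² + 4*(2*(-4))*(-30)) - (-49)*(-53) = (-39 - 30*(-8)² + 4*(-8)*(-30)) - 1*2597 = (-39 - 30*64 + 960) - 2597 = (-39 - 1920 + 960) - 2597 = -999 - 2597 = -3596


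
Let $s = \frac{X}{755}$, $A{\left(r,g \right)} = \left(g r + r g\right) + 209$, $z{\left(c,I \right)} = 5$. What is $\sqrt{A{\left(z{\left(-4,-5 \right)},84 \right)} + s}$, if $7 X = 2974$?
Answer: $\frac{\sqrt{29315572615}}{5285} \approx 32.397$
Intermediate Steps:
$X = \frac{2974}{7}$ ($X = \frac{1}{7} \cdot 2974 = \frac{2974}{7} \approx 424.86$)
$A{\left(r,g \right)} = 209 + 2 g r$ ($A{\left(r,g \right)} = \left(g r + g r\right) + 209 = 2 g r + 209 = 209 + 2 g r$)
$s = \frac{2974}{5285}$ ($s = \frac{2974}{7 \cdot 755} = \frac{2974}{7} \cdot \frac{1}{755} = \frac{2974}{5285} \approx 0.56273$)
$\sqrt{A{\left(z{\left(-4,-5 \right)},84 \right)} + s} = \sqrt{\left(209 + 2 \cdot 84 \cdot 5\right) + \frac{2974}{5285}} = \sqrt{\left(209 + 840\right) + \frac{2974}{5285}} = \sqrt{1049 + \frac{2974}{5285}} = \sqrt{\frac{5546939}{5285}} = \frac{\sqrt{29315572615}}{5285}$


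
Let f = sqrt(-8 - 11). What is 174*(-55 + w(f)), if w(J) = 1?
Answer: -9396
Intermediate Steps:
f = I*sqrt(19) (f = sqrt(-19) = I*sqrt(19) ≈ 4.3589*I)
174*(-55 + w(f)) = 174*(-55 + 1) = 174*(-54) = -9396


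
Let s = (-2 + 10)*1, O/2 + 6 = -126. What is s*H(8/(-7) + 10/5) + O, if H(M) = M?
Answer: -1800/7 ≈ -257.14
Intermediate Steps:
O = -264 (O = -12 + 2*(-126) = -12 - 252 = -264)
s = 8 (s = 8*1 = 8)
s*H(8/(-7) + 10/5) + O = 8*(8/(-7) + 10/5) - 264 = 8*(8*(-⅐) + 10*(⅕)) - 264 = 8*(-8/7 + 2) - 264 = 8*(6/7) - 264 = 48/7 - 264 = -1800/7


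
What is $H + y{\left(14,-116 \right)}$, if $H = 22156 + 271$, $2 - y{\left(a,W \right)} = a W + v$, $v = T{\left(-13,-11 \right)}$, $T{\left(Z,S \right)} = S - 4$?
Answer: $24068$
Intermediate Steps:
$T{\left(Z,S \right)} = -4 + S$
$v = -15$ ($v = -4 - 11 = -15$)
$y{\left(a,W \right)} = 17 - W a$ ($y{\left(a,W \right)} = 2 - \left(a W - 15\right) = 2 - \left(W a - 15\right) = 2 - \left(-15 + W a\right) = 17 - W a$)
$H = 22427$
$H + y{\left(14,-116 \right)} = 22427 - \left(-17 - 1624\right) = 22427 + \left(17 + 1624\right) = 22427 + 1641 = 24068$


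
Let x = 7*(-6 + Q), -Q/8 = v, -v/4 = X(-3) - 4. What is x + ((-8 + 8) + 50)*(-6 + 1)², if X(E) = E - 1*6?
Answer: -1704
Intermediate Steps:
X(E) = -6 + E (X(E) = E - 6 = -6 + E)
v = 52 (v = -4*((-6 - 3) - 4) = -4*(-9 - 4) = -4*(-13) = 52)
Q = -416 (Q = -8*52 = -416)
x = -2954 (x = 7*(-6 - 416) = 7*(-422) = -2954)
x + ((-8 + 8) + 50)*(-6 + 1)² = -2954 + ((-8 + 8) + 50)*(-6 + 1)² = -2954 + (0 + 50)*(-5)² = -2954 + 50*25 = -2954 + 1250 = -1704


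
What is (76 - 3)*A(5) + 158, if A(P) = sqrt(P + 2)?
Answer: 158 + 73*sqrt(7) ≈ 351.14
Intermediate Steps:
A(P) = sqrt(2 + P)
(76 - 3)*A(5) + 158 = (76 - 3)*sqrt(2 + 5) + 158 = 73*sqrt(7) + 158 = 158 + 73*sqrt(7)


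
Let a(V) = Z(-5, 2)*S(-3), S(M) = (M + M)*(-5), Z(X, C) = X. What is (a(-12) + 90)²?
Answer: 3600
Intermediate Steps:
S(M) = -10*M (S(M) = (2*M)*(-5) = -10*M)
a(V) = -150 (a(V) = -(-50)*(-3) = -5*30 = -150)
(a(-12) + 90)² = (-150 + 90)² = (-60)² = 3600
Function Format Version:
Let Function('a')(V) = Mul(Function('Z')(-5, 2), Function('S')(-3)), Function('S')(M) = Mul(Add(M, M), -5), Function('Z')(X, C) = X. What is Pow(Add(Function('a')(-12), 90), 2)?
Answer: 3600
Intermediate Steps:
Function('S')(M) = Mul(-10, M) (Function('S')(M) = Mul(Mul(2, M), -5) = Mul(-10, M))
Function('a')(V) = -150 (Function('a')(V) = Mul(-5, Mul(-10, -3)) = Mul(-5, 30) = -150)
Pow(Add(Function('a')(-12), 90), 2) = Pow(Add(-150, 90), 2) = Pow(-60, 2) = 3600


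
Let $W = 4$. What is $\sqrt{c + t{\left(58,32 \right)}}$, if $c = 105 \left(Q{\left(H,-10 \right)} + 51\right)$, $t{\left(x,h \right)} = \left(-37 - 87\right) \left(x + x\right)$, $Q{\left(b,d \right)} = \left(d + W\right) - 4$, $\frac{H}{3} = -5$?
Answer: $i \sqrt{10079} \approx 100.39 i$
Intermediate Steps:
$H = -15$ ($H = 3 \left(-5\right) = -15$)
$Q{\left(b,d \right)} = d$ ($Q{\left(b,d \right)} = \left(d + 4\right) - 4 = \left(4 + d\right) - 4 = d$)
$t{\left(x,h \right)} = - 248 x$ ($t{\left(x,h \right)} = - 124 \cdot 2 x = - 248 x$)
$c = 4305$ ($c = 105 \left(-10 + 51\right) = 105 \cdot 41 = 4305$)
$\sqrt{c + t{\left(58,32 \right)}} = \sqrt{4305 - 14384} = \sqrt{-10079} = i \sqrt{10079}$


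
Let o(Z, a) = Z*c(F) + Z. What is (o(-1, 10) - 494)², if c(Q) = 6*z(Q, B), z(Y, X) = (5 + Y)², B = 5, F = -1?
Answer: 349281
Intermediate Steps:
c(Q) = 6*(5 + Q)²
o(Z, a) = 97*Z (o(Z, a) = Z*(6*(5 - 1)²) + Z = Z*(6*4²) + Z = Z*(6*16) + Z = Z*96 + Z = 96*Z + Z = 97*Z)
(o(-1, 10) - 494)² = (97*(-1) - 494)² = (-97 - 494)² = (-591)² = 349281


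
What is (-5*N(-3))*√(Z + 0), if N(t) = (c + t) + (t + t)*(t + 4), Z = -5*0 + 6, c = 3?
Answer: 30*√6 ≈ 73.485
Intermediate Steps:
Z = 6 (Z = 0 + 6 = 6)
N(t) = 3 + t + 2*t*(4 + t) (N(t) = (3 + t) + (t + t)*(t + 4) = (3 + t) + (2*t)*(4 + t) = (3 + t) + 2*t*(4 + t) = 3 + t + 2*t*(4 + t))
(-5*N(-3))*√(Z + 0) = (-5*(3 + 2*(-3)² + 9*(-3)))*√(6 + 0) = (-5*(3 + 2*9 - 27))*√6 = (-5*(3 + 18 - 27))*√6 = (-5*(-6))*√6 = 30*√6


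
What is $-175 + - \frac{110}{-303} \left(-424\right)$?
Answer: $- \frac{99665}{303} \approx -328.93$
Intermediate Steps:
$-175 + - \frac{110}{-303} \left(-424\right) = -175 + \left(-110\right) \left(- \frac{1}{303}\right) \left(-424\right) = -175 + \frac{110}{303} \left(-424\right) = -175 - \frac{46640}{303} = - \frac{99665}{303}$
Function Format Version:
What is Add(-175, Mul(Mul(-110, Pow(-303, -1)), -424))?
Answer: Rational(-99665, 303) ≈ -328.93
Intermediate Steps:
Add(-175, Mul(Mul(-110, Pow(-303, -1)), -424)) = Add(-175, Mul(Mul(-110, Rational(-1, 303)), -424)) = Add(-175, Mul(Rational(110, 303), -424)) = Add(-175, Rational(-46640, 303)) = Rational(-99665, 303)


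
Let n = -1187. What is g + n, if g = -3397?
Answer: -4584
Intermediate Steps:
g + n = -3397 - 1187 = -4584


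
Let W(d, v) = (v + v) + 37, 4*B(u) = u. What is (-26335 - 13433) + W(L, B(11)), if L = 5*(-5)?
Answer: -79451/2 ≈ -39726.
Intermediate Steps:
L = -25
B(u) = u/4
W(d, v) = 37 + 2*v (W(d, v) = 2*v + 37 = 37 + 2*v)
(-26335 - 13433) + W(L, B(11)) = (-26335 - 13433) + (37 + 2*((¼)*11)) = -39768 + (37 + 2*(11/4)) = -39768 + (37 + 11/2) = -39768 + 85/2 = -79451/2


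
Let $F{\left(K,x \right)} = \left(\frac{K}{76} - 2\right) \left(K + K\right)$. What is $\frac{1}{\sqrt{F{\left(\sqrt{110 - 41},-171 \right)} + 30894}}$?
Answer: $\frac{\sqrt{38}}{\sqrt{1174041 - 152 \sqrt{69}}} \approx 0.0056923$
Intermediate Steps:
$F{\left(K,x \right)} = 2 K \left(-2 + \frac{K}{76}\right)$ ($F{\left(K,x \right)} = \left(K \frac{1}{76} - 2\right) 2 K = \left(\frac{K}{76} - 2\right) 2 K = \left(-2 + \frac{K}{76}\right) 2 K = 2 K \left(-2 + \frac{K}{76}\right)$)
$\frac{1}{\sqrt{F{\left(\sqrt{110 - 41},-171 \right)} + 30894}} = \frac{1}{\sqrt{\frac{\sqrt{110 - 41} \left(-152 + \sqrt{110 - 41}\right)}{38} + 30894}} = \frac{1}{\sqrt{\frac{\sqrt{69} \left(-152 + \sqrt{69}\right)}{38} + 30894}} = \frac{1}{\sqrt{30894 + \frac{\sqrt{69} \left(-152 + \sqrt{69}\right)}{38}}}$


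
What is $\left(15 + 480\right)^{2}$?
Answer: $245025$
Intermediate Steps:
$\left(15 + 480\right)^{2} = 495^{2} = 245025$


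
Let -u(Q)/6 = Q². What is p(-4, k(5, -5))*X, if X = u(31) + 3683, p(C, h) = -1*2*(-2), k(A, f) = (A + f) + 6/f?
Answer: -8332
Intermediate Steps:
u(Q) = -6*Q²
k(A, f) = A + f + 6/f
p(C, h) = 4 (p(C, h) = -2*(-2) = 4)
X = -2083 (X = -6*31² + 3683 = -6*961 + 3683 = -5766 + 3683 = -2083)
p(-4, k(5, -5))*X = 4*(-2083) = -8332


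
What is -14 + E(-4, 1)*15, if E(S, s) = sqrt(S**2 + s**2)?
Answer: -14 + 15*sqrt(17) ≈ 47.847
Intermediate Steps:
-14 + E(-4, 1)*15 = -14 + sqrt((-4)**2 + 1**2)*15 = -14 + sqrt(16 + 1)*15 = -14 + sqrt(17)*15 = -14 + 15*sqrt(17)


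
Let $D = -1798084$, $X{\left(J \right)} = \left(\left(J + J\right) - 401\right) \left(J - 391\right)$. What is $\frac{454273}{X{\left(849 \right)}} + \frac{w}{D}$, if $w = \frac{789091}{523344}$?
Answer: $\frac{213738953725657121}{279494125664259648} \approx 0.76474$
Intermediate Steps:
$w = \frac{789091}{523344}$ ($w = 789091 \cdot \frac{1}{523344} = \frac{789091}{523344} \approx 1.5078$)
$X{\left(J \right)} = \left(-401 + 2 J\right) \left(-391 + J\right)$ ($X{\left(J \right)} = \left(2 J - 401\right) \left(-391 + J\right) = \left(-401 + 2 J\right) \left(-391 + J\right)$)
$\frac{454273}{X{\left(849 \right)}} + \frac{w}{D} = \frac{454273}{156791 - 1004367 + 2 \cdot 849^{2}} + \frac{789091}{523344 \left(-1798084\right)} = \frac{454273}{156791 - 1004367 + 2 \cdot 720801} + \frac{789091}{523344} \left(- \frac{1}{1798084}\right) = \frac{454273}{156791 - 1004367 + 1441602} - \frac{789091}{941016472896} = \frac{454273}{594026} - \frac{789091}{941016472896} = \frac{213738953725657121}{279494125664259648}$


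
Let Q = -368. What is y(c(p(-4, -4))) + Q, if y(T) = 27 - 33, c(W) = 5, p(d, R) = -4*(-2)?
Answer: -374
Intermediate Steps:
p(d, R) = 8
y(T) = -6
y(c(p(-4, -4))) + Q = -6 - 368 = -374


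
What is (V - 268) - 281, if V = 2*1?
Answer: -547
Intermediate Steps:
V = 2
(V - 268) - 281 = (2 - 268) - 281 = -266 - 281 = -547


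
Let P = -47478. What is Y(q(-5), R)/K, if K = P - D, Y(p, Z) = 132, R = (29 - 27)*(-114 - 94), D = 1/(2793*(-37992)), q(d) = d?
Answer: -14006738592/5037969203567 ≈ -0.0027802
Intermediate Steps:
D = -1/106111656 (D = (1/2793)*(-1/37992) = -1/106111656 ≈ -9.4240e-9)
R = -416 (R = 2*(-208) = -416)
K = -5037969203567/106111656 (K = -47478 - 1*(-1/106111656) = -47478 + 1/106111656 = -5037969203567/106111656 ≈ -47478.)
Y(q(-5), R)/K = 132/(-5037969203567/106111656) = 132*(-106111656/5037969203567) = -14006738592/5037969203567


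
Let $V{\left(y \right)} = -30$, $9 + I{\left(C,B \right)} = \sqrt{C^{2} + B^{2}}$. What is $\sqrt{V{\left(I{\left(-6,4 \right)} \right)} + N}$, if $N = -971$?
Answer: $i \sqrt{1001} \approx 31.639 i$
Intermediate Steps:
$I{\left(C,B \right)} = -9 + \sqrt{B^{2} + C^{2}}$ ($I{\left(C,B \right)} = -9 + \sqrt{C^{2} + B^{2}} = -9 + \sqrt{B^{2} + C^{2}}$)
$\sqrt{V{\left(I{\left(-6,4 \right)} \right)} + N} = \sqrt{-30 - 971} = \sqrt{-1001} = i \sqrt{1001}$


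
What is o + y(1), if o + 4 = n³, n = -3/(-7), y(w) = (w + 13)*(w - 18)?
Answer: -82979/343 ≈ -241.92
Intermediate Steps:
y(w) = (-18 + w)*(13 + w) (y(w) = (13 + w)*(-18 + w) = (-18 + w)*(13 + w))
n = 3/7 (n = -3*(-⅐) = 3/7 ≈ 0.42857)
o = -1345/343 (o = -4 + (3/7)³ = -4 + 27/343 = -1345/343 ≈ -3.9213)
o + y(1) = -1345/343 + (-234 + 1² - 5*1) = -1345/343 + (-234 + 1 - 5) = -1345/343 - 238 = -82979/343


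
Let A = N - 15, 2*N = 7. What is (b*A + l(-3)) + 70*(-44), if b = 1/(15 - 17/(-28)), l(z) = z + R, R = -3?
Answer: -58648/19 ≈ -3086.7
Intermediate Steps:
N = 7/2 (N = (½)*7 = 7/2 ≈ 3.5000)
A = -23/2 (A = 7/2 - 15 = -23/2 ≈ -11.500)
l(z) = -3 + z (l(z) = z - 3 = -3 + z)
b = 28/437 (b = 1/(15 - 17*(-1/28)) = 1/(15 + 17/28) = 1/(437/28) = 28/437 ≈ 0.064073)
(b*A + l(-3)) + 70*(-44) = ((28/437)*(-23/2) + (-3 - 3)) + 70*(-44) = (-14/19 - 6) - 3080 = -128/19 - 3080 = -58648/19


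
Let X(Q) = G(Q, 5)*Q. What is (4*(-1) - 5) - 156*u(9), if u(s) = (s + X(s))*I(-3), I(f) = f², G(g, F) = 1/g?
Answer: -14049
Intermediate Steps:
X(Q) = 1 (X(Q) = Q/Q = 1)
u(s) = 9 + 9*s (u(s) = (s + 1)*(-3)² = (1 + s)*9 = 9 + 9*s)
(4*(-1) - 5) - 156*u(9) = (4*(-1) - 5) - 156*(9 + 9*9) = (-4 - 5) - 156*(9 + 81) = -9 - 156*90 = -9 - 14040 = -14049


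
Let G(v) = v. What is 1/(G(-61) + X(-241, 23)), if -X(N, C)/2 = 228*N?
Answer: 1/109835 ≈ 9.1046e-6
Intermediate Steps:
X(N, C) = -456*N
1/(G(-61) + X(-241, 23)) = 1/(-61 - 456*(-241)) = 1/(-61 + 109896) = 1/109835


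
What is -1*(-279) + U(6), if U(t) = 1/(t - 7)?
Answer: 278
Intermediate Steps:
U(t) = 1/(-7 + t)
-1*(-279) + U(6) = -1*(-279) + 1/(-7 + 6) = 279 + 1/(-1) = 279 - 1 = 278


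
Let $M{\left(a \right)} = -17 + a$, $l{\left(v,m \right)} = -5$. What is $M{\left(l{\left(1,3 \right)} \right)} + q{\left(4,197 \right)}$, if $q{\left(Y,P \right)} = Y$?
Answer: $-18$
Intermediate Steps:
$M{\left(l{\left(1,3 \right)} \right)} + q{\left(4,197 \right)} = \left(-17 - 5\right) + 4 = -22 + 4 = -18$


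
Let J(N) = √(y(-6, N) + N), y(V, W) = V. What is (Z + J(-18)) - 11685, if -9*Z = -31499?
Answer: -73666/9 + 2*I*√6 ≈ -8185.1 + 4.899*I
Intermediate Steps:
Z = 31499/9 (Z = -⅑*(-31499) = 31499/9 ≈ 3499.9)
J(N) = √(-6 + N)
(Z + J(-18)) - 11685 = (31499/9 + √(-6 - 18)) - 11685 = (31499/9 + √(-24)) - 11685 = (31499/9 + 2*I*√6) - 11685 = -73666/9 + 2*I*√6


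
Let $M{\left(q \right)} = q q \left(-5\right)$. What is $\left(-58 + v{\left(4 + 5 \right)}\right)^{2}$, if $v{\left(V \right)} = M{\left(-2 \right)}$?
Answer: $6084$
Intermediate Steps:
$M{\left(q \right)} = - 5 q^{2}$ ($M{\left(q \right)} = q^{2} \left(-5\right) = - 5 q^{2}$)
$v{\left(V \right)} = -20$ ($v{\left(V \right)} = - 5 \left(-2\right)^{2} = \left(-5\right) 4 = -20$)
$\left(-58 + v{\left(4 + 5 \right)}\right)^{2} = \left(-58 - 20\right)^{2} = \left(-78\right)^{2} = 6084$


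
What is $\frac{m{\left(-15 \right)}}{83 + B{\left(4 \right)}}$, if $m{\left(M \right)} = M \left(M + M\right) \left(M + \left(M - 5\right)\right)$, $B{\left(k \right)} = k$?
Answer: $- \frac{5250}{29} \approx -181.03$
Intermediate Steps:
$m{\left(M \right)} = 2 M^{2} \left(-5 + 2 M\right)$ ($m{\left(M \right)} = M 2 M \left(M + \left(M - 5\right)\right) = M 2 M \left(M + \left(-5 + M\right)\right) = M 2 M \left(-5 + 2 M\right) = 2 M^{2} \left(-5 + 2 M\right)$)
$\frac{m{\left(-15 \right)}}{83 + B{\left(4 \right)}} = \frac{\left(-15\right)^{2} \left(-10 + 4 \left(-15\right)\right)}{83 + 4} = \frac{225 \left(-10 - 60\right)}{87} = \frac{225 \left(-70\right)}{87} = \frac{1}{87} \left(-15750\right) = - \frac{5250}{29}$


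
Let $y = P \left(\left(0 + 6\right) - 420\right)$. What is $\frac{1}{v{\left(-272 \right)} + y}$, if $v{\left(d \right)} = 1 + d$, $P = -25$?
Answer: $\frac{1}{10079} \approx 9.9216 \cdot 10^{-5}$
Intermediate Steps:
$y = 10350$ ($y = - 25 \left(\left(0 + 6\right) - 420\right) = - 25 \left(6 - 420\right) = \left(-25\right) \left(-414\right) = 10350$)
$\frac{1}{v{\left(-272 \right)} + y} = \frac{1}{\left(1 - 272\right) + 10350} = \frac{1}{-271 + 10350} = \frac{1}{10079}$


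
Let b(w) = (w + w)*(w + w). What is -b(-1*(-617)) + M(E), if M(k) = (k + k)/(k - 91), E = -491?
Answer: -443121505/291 ≈ -1.5228e+6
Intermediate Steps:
M(k) = 2*k/(-91 + k) (M(k) = (2*k)/(-91 + k) = 2*k/(-91 + k))
b(w) = 4*w**2 (b(w) = (2*w)*(2*w) = 4*w**2)
-b(-1*(-617)) + M(E) = -4*(-1*(-617))**2 + 2*(-491)/(-91 - 491) = -4*617**2 + 2*(-491)/(-582) = -4*380689 + 2*(-491)*(-1/582) = -1*1522756 + 491/291 = -1522756 + 491/291 = -443121505/291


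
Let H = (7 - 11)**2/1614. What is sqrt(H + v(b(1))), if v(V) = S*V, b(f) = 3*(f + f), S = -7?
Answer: I*sqrt(27346002)/807 ≈ 6.48*I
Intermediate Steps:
H = 8/807 (H = (-4)**2*(1/1614) = 16*(1/1614) = 8/807 ≈ 0.0099133)
b(f) = 6*f (b(f) = 3*(2*f) = 6*f)
v(V) = -7*V
sqrt(H + v(b(1))) = sqrt(8/807 - 42) = sqrt(-33886/807) = I*sqrt(27346002)/807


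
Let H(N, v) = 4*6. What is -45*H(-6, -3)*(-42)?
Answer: 45360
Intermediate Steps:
H(N, v) = 24
-45*H(-6, -3)*(-42) = -45*24*(-42) = -1080*(-42) = 45360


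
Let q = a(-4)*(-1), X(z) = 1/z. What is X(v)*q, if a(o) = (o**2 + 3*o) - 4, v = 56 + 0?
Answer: 0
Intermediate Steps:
v = 56
a(o) = -4 + o**2 + 3*o
q = 0 (q = (-4 + (-4)**2 + 3*(-4))*(-1) = (-4 + 16 - 12)*(-1) = 0*(-1) = 0)
X(v)*q = 0/56 = (1/56)*0 = 0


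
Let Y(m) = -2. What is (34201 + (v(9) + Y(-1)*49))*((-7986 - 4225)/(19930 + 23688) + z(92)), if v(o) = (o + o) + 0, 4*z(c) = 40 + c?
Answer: 48696911143/43618 ≈ 1.1164e+6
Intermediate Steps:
z(c) = 10 + c/4 (z(c) = (40 + c)/4 = 10 + c/4)
v(o) = 2*o (v(o) = 2*o + 0 = 2*o)
(34201 + (v(9) + Y(-1)*49))*((-7986 - 4225)/(19930 + 23688) + z(92)) = (34201 + (2*9 - 2*49))*((-7986 - 4225)/(19930 + 23688) + (10 + (1/4)*92)) = (34201 + (18 - 98))*(-12211/43618 + (10 + 23)) = (34201 - 80)*(-12211*1/43618 + 33) = 34121*(-12211/43618 + 33) = 34121*(1427183/43618) = 48696911143/43618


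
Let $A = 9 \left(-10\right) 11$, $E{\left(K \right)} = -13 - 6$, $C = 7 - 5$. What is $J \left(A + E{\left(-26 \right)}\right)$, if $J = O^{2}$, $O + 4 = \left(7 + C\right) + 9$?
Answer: $-197764$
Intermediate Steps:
$C = 2$
$E{\left(K \right)} = -19$ ($E{\left(K \right)} = -13 - 6 = -19$)
$A = -990$ ($A = \left(-90\right) 11 = -990$)
$O = 14$ ($O = -4 + \left(\left(7 + 2\right) + 9\right) = -4 + \left(9 + 9\right) = -4 + 18 = 14$)
$J = 196$ ($J = 14^{2} = 196$)
$J \left(A + E{\left(-26 \right)}\right) = 196 \left(-990 - 19\right) = 196 \left(-1009\right) = -197764$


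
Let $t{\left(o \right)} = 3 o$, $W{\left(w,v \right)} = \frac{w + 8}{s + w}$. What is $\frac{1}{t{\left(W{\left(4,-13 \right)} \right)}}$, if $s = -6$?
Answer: $- \frac{1}{18} \approx -0.055556$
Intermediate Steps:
$W{\left(w,v \right)} = \frac{8 + w}{-6 + w}$ ($W{\left(w,v \right)} = \frac{w + 8}{-6 + w} = \frac{8 + w}{-6 + w}$)
$\frac{1}{t{\left(W{\left(4,-13 \right)} \right)}} = \frac{1}{3 \frac{8 + 4}{-6 + 4}} = \frac{1}{3 \frac{1}{-2} \cdot 12} = \frac{1}{3 \left(\left(- \frac{1}{2}\right) 12\right)} = \frac{1}{3 \left(-6\right)} = \frac{1}{-18} = - \frac{1}{18}$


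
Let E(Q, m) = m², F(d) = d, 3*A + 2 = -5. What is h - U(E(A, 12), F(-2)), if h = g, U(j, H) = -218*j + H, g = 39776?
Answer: 71170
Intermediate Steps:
A = -7/3 (A = -⅔ + (⅓)*(-5) = -⅔ - 5/3 = -7/3 ≈ -2.3333)
U(j, H) = H - 218*j
h = 39776
h - U(E(A, 12), F(-2)) = 39776 - (-2 - 218*12²) = 39776 - (-2 - 218*144) = 39776 - (-2 - 31392) = 39776 - 1*(-31394) = 39776 + 31394 = 71170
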